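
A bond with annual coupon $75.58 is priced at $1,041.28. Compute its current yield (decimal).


Formula: Current yield = annual coupon / price
Substituting: CY = $75.58 / $1,041.28
CY = 0.072584

0.072584


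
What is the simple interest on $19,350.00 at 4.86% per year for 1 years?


Formula: I = P * r * t
Substituting: I = $19,350.00 * 0.0486 * 1
Step: I = $19,350.00 * 0.0486
I = $940.41

$940.41


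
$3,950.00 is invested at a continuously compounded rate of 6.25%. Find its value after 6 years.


Formula: FV = P * e^(r*t)
Exponent: r*t = 0.0625 * 6 = 0.375
e^(0.375) = 1.454991
FV = $3,950.00 * 1.454991 = $5,747.22

$5,747.22


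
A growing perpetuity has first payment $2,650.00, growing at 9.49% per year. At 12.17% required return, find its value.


Formula: PV = C / (r - g)
Spread: r - g = 0.1217 - 0.0949 = 0.0268
Substituting: PV = $2,650.00 / 0.0268
PV = $98,880.60

$98,880.60


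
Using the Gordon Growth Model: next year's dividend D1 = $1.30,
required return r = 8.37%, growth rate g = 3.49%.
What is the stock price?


Formula: P = D1 / (r - g)
Spread: r - g = 0.0837 - 0.0349 = 0.0488
Substituting: P = $1.30 / 0.0488
P = $26.64

$26.64


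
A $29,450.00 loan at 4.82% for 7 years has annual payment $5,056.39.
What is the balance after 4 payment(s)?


Formula: Balance = PV*(1+r)^k - PMT*((1+r)^k - 1)/r
Growth: (1 + 0.0482)^4 = 1.207193
Accumulated factor: ((1+r)^k - 1)/r = 4.298605
Balance = $29,450.00 * 1.207193 - $5,056.39 * 4.298605
Balance = $13,816.40

$13,816.40


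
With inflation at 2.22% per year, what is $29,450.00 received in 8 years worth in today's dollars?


Formula: Real value = nominal / (1 + inflation)^years
Price level: (1 + 0.0222)^8 = 1.19203
Real value = $29,450.00 / 1.19203 = $24,705.76

$24,705.76


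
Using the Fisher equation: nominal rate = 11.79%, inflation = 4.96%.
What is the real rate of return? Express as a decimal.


Formula: (1 + r_real) = (1 + r_nom) / (1 + inflation)
Substituting: (1 + r_real) = 1.1179 / 1.0496
(1 + r_real) = 1.065072
r_real = 1.065072 - 1 = 0.065072

0.065072


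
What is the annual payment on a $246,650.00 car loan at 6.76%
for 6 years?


Formula: PMT = PV * r / (1 - (1+r)^(-n))
Denominator: 1 - (1 + 0.0676)^(-6) = 0.324619
Numerator: $246,650.00 * 0.0676 = 16673.54
PMT = 16673.54 / 0.324619 = $51,363.36

$51,363.36


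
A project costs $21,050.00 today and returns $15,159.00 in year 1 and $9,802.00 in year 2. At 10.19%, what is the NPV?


Formula: NPV = C0 + C1/(1+r) + C2/(1+r)^2
Discount C1: $15,159.00 / (1 + 0.1019) = $13,757.15
Discount C2: $9,802.00 / (1 + 0.1019)^2 = $8,072.91
NPV = -$21,050.00 + $13,757.15 + $8,072.91 = $780.06

$780.06


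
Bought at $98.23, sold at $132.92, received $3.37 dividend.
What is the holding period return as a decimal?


Formula: HPR = (P1 - P0 + D) / P0
Gain: $132.92 - $98.23 + $3.37 = $38.06
HPR = $38.06 / $98.23 = 0.3875

0.3875


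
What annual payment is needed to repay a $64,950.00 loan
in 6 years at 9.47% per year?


Formula: PMT = PV * r / (1 - (1+r)^(-n))
Denominator: 1 - (1 + 0.0947)^(-6) = 0.418929
Numerator: $64,950.00 * 0.0947 = 6150.765
PMT = 6150.765 / 0.418929 = $14,682.12

$14,682.12


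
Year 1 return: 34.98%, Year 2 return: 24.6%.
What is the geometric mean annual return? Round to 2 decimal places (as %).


Formula: Geometric mean = ((1+r1)*(1+r2))^(1/2) - 1
Product: (1 + 0.3498) * (1 + 0.246) = 1.3498 * 1.246 = 1.681851
Square root: 1.681851^0.5 = 1.296862
Geometric mean = 1.296862 - 1 = 0.296862
As percentage: 29.69%

29.69%


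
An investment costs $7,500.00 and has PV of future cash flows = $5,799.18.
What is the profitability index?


Formula: PI = PV(cash flows) / initial investment
Substituting: PI = $5,799.18 / $7,500.00
PI = 0.7732

0.7732


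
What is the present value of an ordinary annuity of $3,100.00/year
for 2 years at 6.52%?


Formula: PV = PMT * (1 - (1+r)^(-n)) / r
Discount factor: (1 + 0.0652)^(-2) = 0.881328
Bracket: 1 - 0.881328 = 0.118672
PV = $3,100.00 * 0.118672 / 0.0652 = $5,642.37

$5,642.37


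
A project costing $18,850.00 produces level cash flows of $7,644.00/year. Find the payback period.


Formula: Payback = investment / annual cash flow
Substituting: Payback = $18,850.00 / $7,644.00
Payback = 2.466 years

2.466 years


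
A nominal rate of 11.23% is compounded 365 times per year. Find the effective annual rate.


Formula: EAR = (1 + r/m)^m - 1
Period rate: r/m = 0.1123 / 365 = 0.000308
Compounding: (1 + 0.000308)^365 = 1.118829
EAR = 1.118829 - 1 = 0.118829

0.118829


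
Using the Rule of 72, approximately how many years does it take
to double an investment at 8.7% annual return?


Formula: Years ≈ 72 / r
Substituting: Years ≈ 72 / 8.7
Years ≈ 8.3

8.3 years


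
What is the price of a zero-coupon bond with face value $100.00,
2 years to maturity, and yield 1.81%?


Formula: Price = FV / (1 + r)^n
Substituting: Price = $100.00 / (1 + 0.0181)^2
Discount factor: (1.0181)^2 = 1.036528
Price = $100.00 / 1.036528 = $96.48

$96.48


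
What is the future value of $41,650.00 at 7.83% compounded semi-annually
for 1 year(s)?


Formula: FV = P * (1 + r/m)^(m*t)
Period rate: r/m = 0.0783 / 2 = 0.03915
Total periods: m*t = 2 * 1 = 2
Growth factor: (1 + 0.03915)^2 = 1.079833
FV = $41,650.00 * 1.079833 = $44,975.03

$44,975.03


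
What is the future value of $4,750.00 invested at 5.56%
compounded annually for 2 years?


Formula: FV = P * (1 + r)^n
Substituting: FV = $4,750.00 * (1 + 0.0556)^2
Growth factor: (1.0556)^2 = 1.114291
FV = $4,750.00 * 1.114291 = $5,292.88

$5,292.88


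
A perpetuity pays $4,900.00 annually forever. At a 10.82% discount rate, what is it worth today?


Formula: PV = C / r
Substituting: PV = $4,900.00 / 0.1082
PV = $45,286.51

$45,286.51


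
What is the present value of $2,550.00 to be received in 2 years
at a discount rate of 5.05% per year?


Formula: PV = FV / (1 + r)^n
Substituting: PV = $2,550.00 / (1 + 0.0505)^2
Discount factor: (1.0505)^2 = 1.10355
PV = $2,550.00 / 1.10355 = $2,310.72

$2,310.72


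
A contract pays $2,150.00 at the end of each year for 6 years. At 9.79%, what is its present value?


Formula: PV = PMT * (1 - (1+r)^(-n)) / r
Discount factor: (1 + 0.0979)^(-6) = 0.570983
Bracket: 1 - 0.570983 = 0.429017
PV = $2,150.00 * 0.429017 / 0.0979 = $9,421.72

$9,421.72


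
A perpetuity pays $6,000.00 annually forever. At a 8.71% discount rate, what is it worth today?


Formula: PV = C / r
Substituting: PV = $6,000.00 / 0.0871
PV = $68,886.34

$68,886.34


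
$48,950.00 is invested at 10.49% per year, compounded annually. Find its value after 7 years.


Formula: FV = P * (1 + r)^n
Substituting: FV = $48,950.00 * (1 + 0.1049)^7
Growth factor: (1.1049)^7 = 2.0103
FV = $48,950.00 * 2.0103 = $98,404.17

$98,404.17


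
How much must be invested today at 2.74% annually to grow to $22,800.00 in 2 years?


Formula: PV = FV / (1 + r)^n
Substituting: PV = $22,800.00 / (1 + 0.0274)^2
Discount factor: (1.0274)^2 = 1.055551
PV = $22,800.00 / 1.055551 = $21,600.10

$21,600.10


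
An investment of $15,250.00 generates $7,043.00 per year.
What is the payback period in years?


Formula: Payback = investment / annual cash flow
Substituting: Payback = $15,250.00 / $7,043.00
Payback = 2.1653 years

2.1653 years


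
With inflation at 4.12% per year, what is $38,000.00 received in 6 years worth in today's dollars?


Formula: Real value = nominal / (1 + inflation)^years
Price level: (1 + 0.0412)^6 = 1.274104
Real value = $38,000.00 / 1.274104 = $29,824.88

$29,824.88


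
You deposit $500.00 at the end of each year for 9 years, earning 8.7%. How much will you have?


Formula: FV = PMT * ((1+r)^n - 1) / r
Growth factor: (1 + 0.087)^9 = 2.118683
Numerator: 2.118683 - 1 = 1.118683
FV = $500.00 * 1.118683 / 0.087 = $6,429.21

$6,429.21


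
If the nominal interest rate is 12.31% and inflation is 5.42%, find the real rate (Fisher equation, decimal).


Formula: (1 + r_real) = (1 + r_nom) / (1 + inflation)
Substituting: (1 + r_real) = 1.1231 / 1.0542
(1 + r_real) = 1.065358
r_real = 1.065358 - 1 = 0.065358

0.065358


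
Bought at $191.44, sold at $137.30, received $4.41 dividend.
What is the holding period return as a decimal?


Formula: HPR = (P1 - P0 + D) / P0
Gain: $137.30 - $191.44 + $4.41 = -$49.73
HPR = -$49.73 / $191.44 = -0.2598

-0.2598


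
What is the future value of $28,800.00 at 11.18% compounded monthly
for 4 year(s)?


Formula: FV = P * (1 + r/m)^(m*t)
Period rate: r/m = 0.1118 / 12 = 0.009317
Total periods: m*t = 12 * 4 = 48
Growth factor: (1 + 0.009317)^48 = 1.560693
FV = $28,800.00 * 1.560693 = $44,947.94

$44,947.94


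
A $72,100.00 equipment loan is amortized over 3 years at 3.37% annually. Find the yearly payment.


Formula: PMT = PV * r / (1 - (1+r)^(-n))
Denominator: 1 - (1 + 0.0337)^(-3) = 0.09465
Numerator: $72,100.00 * 0.0337 = 2429.77
PMT = 2429.77 / 0.09465 = $25,671.07

$25,671.07


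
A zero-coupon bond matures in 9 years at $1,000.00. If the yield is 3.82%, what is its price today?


Formula: Price = FV / (1 + r)^n
Substituting: Price = $1,000.00 / (1 + 0.0382)^9
Discount factor: (1.0382)^9 = 1.401294
Price = $1,000.00 / 1.401294 = $713.63

$713.63


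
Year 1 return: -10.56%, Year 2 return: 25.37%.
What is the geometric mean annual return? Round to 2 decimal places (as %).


Formula: Geometric mean = ((1+r1)*(1+r2))^(1/2) - 1
Product: (1 + -0.1056) * (1 + 0.2537) = 0.8944 * 1.2537 = 1.121309
Square root: 1.121309^0.5 = 1.058919
Geometric mean = 1.058919 - 1 = 0.058919
As percentage: 5.89%

5.89%


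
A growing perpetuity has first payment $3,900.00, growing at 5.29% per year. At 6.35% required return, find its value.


Formula: PV = C / (r - g)
Spread: r - g = 0.0635 - 0.0529 = 0.0106
Substituting: PV = $3,900.00 / 0.0106
PV = $367,924.53

$367,924.53


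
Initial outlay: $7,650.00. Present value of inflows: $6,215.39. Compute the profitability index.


Formula: PI = PV(cash flows) / initial investment
Substituting: PI = $6,215.39 / $7,650.00
PI = 0.8125

0.8125


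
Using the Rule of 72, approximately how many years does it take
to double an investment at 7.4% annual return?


Formula: Years ≈ 72 / r
Substituting: Years ≈ 72 / 7.4
Years ≈ 9.7

9.7 years


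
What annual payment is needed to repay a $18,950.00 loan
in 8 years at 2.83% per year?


Formula: PMT = PV * r / (1 - (1+r)^(-n))
Denominator: 1 - (1 + 0.0283)^(-8) = 0.20009
Numerator: $18,950.00 * 0.0283 = 536.285
PMT = 536.285 / 0.20009 = $2,680.22

$2,680.22


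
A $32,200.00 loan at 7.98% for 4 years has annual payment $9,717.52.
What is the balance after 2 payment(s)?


Formula: Balance = PV*(1+r)^k - PMT*((1+r)^k - 1)/r
Growth: (1 + 0.0798)^2 = 1.165968
Accumulated factor: ((1+r)^k - 1)/r = 2.0798
Balance = $32,200.00 * 1.165968 - $9,717.52 * 2.0798
Balance = $17,333.67

$17,333.67


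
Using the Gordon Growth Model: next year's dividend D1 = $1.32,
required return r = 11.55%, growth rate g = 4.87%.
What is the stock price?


Formula: P = D1 / (r - g)
Spread: r - g = 0.1155 - 0.0487 = 0.0668
Substituting: P = $1.32 / 0.0668
P = $19.76

$19.76


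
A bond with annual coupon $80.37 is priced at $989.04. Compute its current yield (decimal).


Formula: Current yield = annual coupon / price
Substituting: CY = $80.37 / $989.04
CY = 0.081261

0.081261


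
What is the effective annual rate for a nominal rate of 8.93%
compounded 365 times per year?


Formula: EAR = (1 + r/m)^m - 1
Period rate: r/m = 0.0893 / 365 = 0.000245
Compounding: (1 + 0.000245)^365 = 1.093397
EAR = 1.093397 - 1 = 0.093397

0.093397


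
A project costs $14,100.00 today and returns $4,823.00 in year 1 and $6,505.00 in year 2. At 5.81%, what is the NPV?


Formula: NPV = C0 + C1/(1+r) + C2/(1+r)^2
Discount C1: $4,823.00 / (1 + 0.0581) = $4,558.17
Discount C2: $6,505.00 / (1 + 0.0581)^2 = $5,810.24
NPV = -$14,100.00 + $4,558.17 + $5,810.24 = -$3,731.59

-$3,731.59


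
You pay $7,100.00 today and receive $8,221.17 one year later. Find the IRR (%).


Formula: IRR = C1/C0 - 1
Substituting: IRR = $8,221.17 / $7,100.00 - 1
Ratio: 1.157911 - 1 = 0.157911
IRR = 15.7911%

15.7911%


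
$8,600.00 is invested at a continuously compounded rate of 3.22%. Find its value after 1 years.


Formula: FV = P * e^(r*t)
Exponent: r*t = 0.0322 * 1 = 0.0322
e^(0.0322) = 1.032724
FV = $8,600.00 * 1.032724 = $8,881.43

$8,881.43


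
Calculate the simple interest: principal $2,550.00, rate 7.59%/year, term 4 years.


Formula: I = P * r * t
Substituting: I = $2,550.00 * 0.0759 * 4
Step: I = $2,550.00 * 0.3036
I = $774.18

$774.18


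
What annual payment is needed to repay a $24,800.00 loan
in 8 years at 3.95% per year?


Formula: PMT = PV * r / (1 - (1+r)^(-n))
Denominator: 1 - (1 + 0.0395)^(-8) = 0.266493
Numerator: $24,800.00 * 0.0395 = 979.6
PMT = 979.6 / 0.266493 = $3,675.89

$3,675.89


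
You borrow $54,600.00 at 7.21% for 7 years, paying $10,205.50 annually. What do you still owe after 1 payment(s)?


Formula: Balance = PV*(1+r)^k - PMT*((1+r)^k - 1)/r
Growth: (1 + 0.0721)^1 = 1.0721
Accumulated factor: ((1+r)^k - 1)/r = 1.0
Balance = $54,600.00 * 1.0721 - $10,205.50 * 1.0
Balance = $48,331.16

$48,331.16


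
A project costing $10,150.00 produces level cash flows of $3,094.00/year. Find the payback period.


Formula: Payback = investment / annual cash flow
Substituting: Payback = $10,150.00 / $3,094.00
Payback = 3.2805 years

3.2805 years


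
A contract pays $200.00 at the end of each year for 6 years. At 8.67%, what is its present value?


Formula: PV = PMT * (1 - (1+r)^(-n)) / r
Discount factor: (1 + 0.0867)^(-6) = 0.607214
Bracket: 1 - 0.607214 = 0.392786
PV = $200.00 * 0.392786 / 0.0867 = $906.08

$906.08


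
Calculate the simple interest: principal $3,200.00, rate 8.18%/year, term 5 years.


Formula: I = P * r * t
Substituting: I = $3,200.00 * 0.0818 * 5
Step: I = $3,200.00 * 0.409
I = $1,308.80

$1,308.80


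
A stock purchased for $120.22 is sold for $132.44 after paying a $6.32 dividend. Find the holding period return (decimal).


Formula: HPR = (P1 - P0 + D) / P0
Gain: $132.44 - $120.22 + $6.32 = $18.54
HPR = $18.54 / $120.22 = 0.1542

0.1542


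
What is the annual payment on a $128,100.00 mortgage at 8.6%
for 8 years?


Formula: PMT = PV * r / (1 - (1+r)^(-n))
Denominator: 1 - (1 + 0.086)^(-8) = 0.483154
Numerator: $128,100.00 * 0.086 = 11016.6
PMT = 11016.6 / 0.483154 = $22,801.44

$22,801.44


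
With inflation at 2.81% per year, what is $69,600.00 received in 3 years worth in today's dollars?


Formula: Real value = nominal / (1 + inflation)^years
Price level: (1 + 0.0281)^3 = 1.086691
Real value = $69,600.00 / 1.086691 = $64,047.64

$64,047.64


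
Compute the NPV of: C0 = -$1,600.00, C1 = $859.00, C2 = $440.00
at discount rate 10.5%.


Formula: NPV = C0 + C1/(1+r) + C2/(1+r)^2
Discount C1: $859.00 / (1 + 0.105) = $777.38
Discount C2: $440.00 / (1 + 0.105)^2 = $360.35
NPV = -$1,600.00 + $777.38 + $360.35 = -$462.27

-$462.27


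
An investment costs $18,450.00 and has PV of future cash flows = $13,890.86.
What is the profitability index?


Formula: PI = PV(cash flows) / initial investment
Substituting: PI = $13,890.86 / $18,450.00
PI = 0.7529

0.7529


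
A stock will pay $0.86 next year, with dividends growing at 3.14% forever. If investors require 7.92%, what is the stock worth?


Formula: P = D1 / (r - g)
Spread: r - g = 0.0792 - 0.0314 = 0.0478
Substituting: P = $0.86 / 0.0478
P = $17.99

$17.99


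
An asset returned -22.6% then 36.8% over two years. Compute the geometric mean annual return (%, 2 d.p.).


Formula: Geometric mean = ((1+r1)*(1+r2))^(1/2) - 1
Product: (1 + -0.226) * (1 + 0.368) = 0.774 * 1.368 = 1.058832
Square root: 1.058832^0.5 = 1.028996
Geometric mean = 1.028996 - 1 = 0.028996
As percentage: 2.90%

2.90%


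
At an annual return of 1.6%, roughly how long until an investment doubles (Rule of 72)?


Formula: Years ≈ 72 / r
Substituting: Years ≈ 72 / 1.6
Years ≈ 45.0

45.0 years


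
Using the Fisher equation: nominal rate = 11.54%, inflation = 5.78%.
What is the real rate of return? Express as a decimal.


Formula: (1 + r_real) = (1 + r_nom) / (1 + inflation)
Substituting: (1 + r_real) = 1.1154 / 1.0578
(1 + r_real) = 1.054453
r_real = 1.054453 - 1 = 0.054453

0.054453


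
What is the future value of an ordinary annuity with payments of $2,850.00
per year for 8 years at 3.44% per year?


Formula: FV = PMT * ((1+r)^n - 1) / r
Growth factor: (1 + 0.0344)^8 = 1.310714
Numerator: 1.310714 - 1 = 0.310714
FV = $2,850.00 * 0.310714 / 0.0344 = $25,742.33

$25,742.33


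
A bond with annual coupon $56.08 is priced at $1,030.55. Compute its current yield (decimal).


Formula: Current yield = annual coupon / price
Substituting: CY = $56.08 / $1,030.55
CY = 0.054418

0.054418


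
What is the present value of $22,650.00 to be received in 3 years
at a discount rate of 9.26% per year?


Formula: PV = FV / (1 + r)^n
Substituting: PV = $22,650.00 / (1 + 0.0926)^3
Discount factor: (1.0926)^3 = 1.304318
PV = $22,650.00 / 1.304318 = $17,365.39

$17,365.39


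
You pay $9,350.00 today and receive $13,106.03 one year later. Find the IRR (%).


Formula: IRR = C1/C0 - 1
Substituting: IRR = $13,106.03 / $9,350.00 - 1
Ratio: 1.401714 - 1 = 0.401714
IRR = 40.1714%

40.1714%


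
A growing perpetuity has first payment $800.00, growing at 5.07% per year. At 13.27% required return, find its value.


Formula: PV = C / (r - g)
Spread: r - g = 0.1327 - 0.0507 = 0.082
Substituting: PV = $800.00 / 0.082
PV = $9,756.10

$9,756.10


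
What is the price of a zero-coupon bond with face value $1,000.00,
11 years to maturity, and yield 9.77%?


Formula: Price = FV / (1 + r)^n
Substituting: Price = $1,000.00 / (1 + 0.0977)^11
Discount factor: (1.0977)^11 = 2.788177
Price = $1,000.00 / 2.788177 = $358.66

$358.66


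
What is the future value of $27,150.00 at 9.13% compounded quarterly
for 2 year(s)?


Formula: FV = P * (1 + r/m)^(m*t)
Period rate: r/m = 0.0913 / 4 = 0.022825
Total periods: m*t = 4 * 2 = 8
Growth factor: (1 + 0.022825)^8 = 1.197873
FV = $27,150.00 * 1.197873 = $32,522.24

$32,522.24


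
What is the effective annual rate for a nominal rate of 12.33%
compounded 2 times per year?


Formula: EAR = (1 + r/m)^m - 1
Period rate: r/m = 0.1233 / 2 = 0.06165
Compounding: (1 + 0.06165)^2 = 1.127101
EAR = 1.127101 - 1 = 0.127101

0.127101


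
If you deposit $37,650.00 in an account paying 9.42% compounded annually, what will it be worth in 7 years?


Formula: FV = P * (1 + r)^n
Substituting: FV = $37,650.00 * (1 + 0.0942)^7
Growth factor: (1.0942)^7 = 1.87792
FV = $37,650.00 * 1.87792 = $70,703.67

$70,703.67


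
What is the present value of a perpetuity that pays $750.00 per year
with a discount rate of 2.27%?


Formula: PV = C / r
Substituting: PV = $750.00 / 0.0227
PV = $33,039.65

$33,039.65


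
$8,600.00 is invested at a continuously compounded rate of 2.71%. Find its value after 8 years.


Formula: FV = P * e^(r*t)
Exponent: r*t = 0.0271 * 8 = 0.2168
e^(0.2168) = 1.242096
FV = $8,600.00 * 1.242096 = $10,682.02

$10,682.02


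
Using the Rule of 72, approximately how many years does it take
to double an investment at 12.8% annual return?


Formula: Years ≈ 72 / r
Substituting: Years ≈ 72 / 12.8
Years ≈ 5.6

5.6 years


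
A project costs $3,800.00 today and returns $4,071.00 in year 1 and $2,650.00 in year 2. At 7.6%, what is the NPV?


Formula: NPV = C0 + C1/(1+r) + C2/(1+r)^2
Discount C1: $4,071.00 / (1 + 0.076) = $3,783.46
Discount C2: $2,650.00 / (1 + 0.076)^2 = $2,288.87
NPV = -$3,800.00 + $3,783.46 + $2,288.87 = $2,272.33

$2,272.33


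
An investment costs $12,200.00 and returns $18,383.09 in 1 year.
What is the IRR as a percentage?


Formula: IRR = C1/C0 - 1
Substituting: IRR = $18,383.09 / $12,200.00 - 1
Ratio: 1.506811 - 1 = 0.506811
IRR = 50.6811%

50.6811%


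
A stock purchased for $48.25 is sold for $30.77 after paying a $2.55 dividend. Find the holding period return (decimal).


Formula: HPR = (P1 - P0 + D) / P0
Gain: $30.77 - $48.25 + $2.55 = -$14.93
HPR = -$14.93 / $48.25 = -0.3094

-0.3094


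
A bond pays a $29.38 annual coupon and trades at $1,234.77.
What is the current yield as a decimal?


Formula: Current yield = annual coupon / price
Substituting: CY = $29.38 / $1,234.77
CY = 0.023794

0.023794


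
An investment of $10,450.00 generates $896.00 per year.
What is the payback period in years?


Formula: Payback = investment / annual cash flow
Substituting: Payback = $10,450.00 / $896.00
Payback = 11.6629 years

11.6629 years


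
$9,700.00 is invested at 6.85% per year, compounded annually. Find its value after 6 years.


Formula: FV = P * (1 + r)^n
Substituting: FV = $9,700.00 * (1 + 0.0685)^6
Growth factor: (1.0685)^6 = 1.488152
FV = $9,700.00 * 1.488152 = $14,435.07

$14,435.07


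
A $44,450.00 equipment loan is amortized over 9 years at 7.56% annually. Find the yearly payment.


Formula: PMT = PV * r / (1 - (1+r)^(-n))
Denominator: 1 - (1 + 0.0756)^(-9) = 0.481029
Numerator: $44,450.00 * 0.0756 = 3360.42
PMT = 3360.42 / 0.481029 = $6,985.89

$6,985.89


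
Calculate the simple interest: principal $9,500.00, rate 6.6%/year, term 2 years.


Formula: I = P * r * t
Substituting: I = $9,500.00 * 0.066 * 2
Step: I = $9,500.00 * 0.132
I = $1,254.00

$1,254.00


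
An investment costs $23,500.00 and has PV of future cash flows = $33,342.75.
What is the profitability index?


Formula: PI = PV(cash flows) / initial investment
Substituting: PI = $33,342.75 / $23,500.00
PI = 1.4188

1.4188


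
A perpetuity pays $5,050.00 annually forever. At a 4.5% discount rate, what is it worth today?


Formula: PV = C / r
Substituting: PV = $5,050.00 / 0.045
PV = $112,222.22

$112,222.22


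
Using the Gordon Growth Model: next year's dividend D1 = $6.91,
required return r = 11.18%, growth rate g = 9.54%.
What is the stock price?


Formula: P = D1 / (r - g)
Spread: r - g = 0.1118 - 0.0954 = 0.0164
Substituting: P = $6.91 / 0.0164
P = $421.34

$421.34


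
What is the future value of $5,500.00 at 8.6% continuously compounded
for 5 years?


Formula: FV = P * e^(r*t)
Exponent: r*t = 0.086 * 5 = 0.43
e^(0.43) = 1.537258
FV = $5,500.00 * 1.537258 = $8,454.92

$8,454.92


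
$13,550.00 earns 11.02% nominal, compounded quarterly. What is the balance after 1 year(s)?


Formula: FV = P * (1 + r/m)^(m*t)
Period rate: r/m = 0.1102 / 4 = 0.02755
Total periods: m*t = 4 * 1 = 4
Growth factor: (1 + 0.02755)^4 = 1.114838
FV = $13,550.00 * 1.114838 = $15,106.06

$15,106.06


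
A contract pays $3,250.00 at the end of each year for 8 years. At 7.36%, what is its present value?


Formula: PV = PMT * (1 - (1+r)^(-n)) / r
Discount factor: (1 + 0.0736)^(-8) = 0.566578
Bracket: 1 - 0.566578 = 0.433422
PV = $3,250.00 * 0.433422 / 0.0736 = $19,138.86

$19,138.86


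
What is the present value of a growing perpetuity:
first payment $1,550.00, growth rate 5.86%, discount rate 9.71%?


Formula: PV = C / (r - g)
Spread: r - g = 0.0971 - 0.0586 = 0.0385
Substituting: PV = $1,550.00 / 0.0385
PV = $40,259.74

$40,259.74


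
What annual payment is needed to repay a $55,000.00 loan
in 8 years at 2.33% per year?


Formula: PMT = PV * r / (1 - (1+r)^(-n))
Denominator: 1 - (1 + 0.0233)^(-8) = 0.168282
Numerator: $55,000.00 * 0.0233 = 1281.5
PMT = 1281.5 / 0.168282 = $7,615.20

$7,615.20


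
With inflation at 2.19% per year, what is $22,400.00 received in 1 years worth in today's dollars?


Formula: Real value = nominal / (1 + inflation)^years
Price level: (1 + 0.0219)^1 = 1.0219
Real value = $22,400.00 / 1.0219 = $21,919.95

$21,919.95


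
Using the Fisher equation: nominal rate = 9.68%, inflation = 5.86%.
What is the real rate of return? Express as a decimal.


Formula: (1 + r_real) = (1 + r_nom) / (1 + inflation)
Substituting: (1 + r_real) = 1.0968 / 1.0586
(1 + r_real) = 1.036085
r_real = 1.036085 - 1 = 0.036085

0.036085


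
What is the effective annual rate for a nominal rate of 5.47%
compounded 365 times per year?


Formula: EAR = (1 + r/m)^m - 1
Period rate: r/m = 0.0547 / 365 = 0.00015
Compounding: (1 + 0.00015)^365 = 1.056219
EAR = 1.056219 - 1 = 0.056219

0.056219


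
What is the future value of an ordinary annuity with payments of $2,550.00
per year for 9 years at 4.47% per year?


Formula: FV = PMT * ((1+r)^n - 1) / r
Growth factor: (1 + 0.0447)^9 = 1.48226
Numerator: 1.48226 - 1 = 0.48226
FV = $2,550.00 * 0.48226 / 0.0447 = $27,511.47

$27,511.47


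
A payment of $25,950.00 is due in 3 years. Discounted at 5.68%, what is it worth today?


Formula: PV = FV / (1 + r)^n
Substituting: PV = $25,950.00 / (1 + 0.0568)^3
Discount factor: (1.0568)^3 = 1.180262
PV = $25,950.00 / 1.180262 = $21,986.64

$21,986.64


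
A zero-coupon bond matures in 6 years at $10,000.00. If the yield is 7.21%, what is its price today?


Formula: Price = FV / (1 + r)^n
Substituting: Price = $10,000.00 / (1 + 0.0721)^6
Discount factor: (1.0721)^6 = 1.518489
Price = $10,000.00 / 1.518489 = $6,585.49

$6,585.49


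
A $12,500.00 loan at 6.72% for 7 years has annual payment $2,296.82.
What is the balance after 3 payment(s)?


Formula: Balance = PV*(1+r)^k - PMT*((1+r)^k - 1)/r
Growth: (1 + 0.0672)^3 = 1.215451
Accumulated factor: ((1+r)^k - 1)/r = 3.206116
Balance = $12,500.00 * 1.215451 - $2,296.82 * 3.206116
Balance = $7,829.27

$7,829.27


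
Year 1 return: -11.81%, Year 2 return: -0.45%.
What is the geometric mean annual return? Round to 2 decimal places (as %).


Formula: Geometric mean = ((1+r1)*(1+r2))^(1/2) - 1
Product: (1 + -0.1181) * (1 + -0.0045) = 0.8819 * 0.9955 = 0.877931
Square root: 0.877931^0.5 = 0.93698
Geometric mean = 0.93698 - 1 = -0.06302
As percentage: -6.30%

-6.30%


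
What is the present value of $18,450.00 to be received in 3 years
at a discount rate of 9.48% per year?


Formula: PV = FV / (1 + r)^n
Substituting: PV = $18,450.00 / (1 + 0.0948)^3
Discount factor: (1.0948)^3 = 1.312213
PV = $18,450.00 / 1.312213 = $14,060.22

$14,060.22


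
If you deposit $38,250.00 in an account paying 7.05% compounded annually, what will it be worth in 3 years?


Formula: FV = P * (1 + r)^n
Substituting: FV = $38,250.00 * (1 + 0.0705)^3
Growth factor: (1.0705)^3 = 1.226761
FV = $38,250.00 * 1.226761 = $46,923.61

$46,923.61


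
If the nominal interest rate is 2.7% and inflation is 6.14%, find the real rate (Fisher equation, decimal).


Formula: (1 + r_real) = (1 + r_nom) / (1 + inflation)
Substituting: (1 + r_real) = 1.027 / 1.0614
(1 + r_real) = 0.96759
r_real = 0.96759 - 1 = -0.03241

-0.03241


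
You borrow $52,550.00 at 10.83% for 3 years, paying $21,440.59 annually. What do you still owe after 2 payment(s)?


Formula: Balance = PV*(1+r)^k - PMT*((1+r)^k - 1)/r
Growth: (1 + 0.1083)^2 = 1.228329
Accumulated factor: ((1+r)^k - 1)/r = 2.1083
Balance = $52,550.00 * 1.228329 - $21,440.59 * 2.1083
Balance = $19,345.49

$19,345.49


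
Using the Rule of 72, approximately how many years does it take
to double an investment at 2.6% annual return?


Formula: Years ≈ 72 / r
Substituting: Years ≈ 72 / 2.6
Years ≈ 27.7

27.7 years


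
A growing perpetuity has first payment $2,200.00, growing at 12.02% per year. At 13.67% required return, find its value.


Formula: PV = C / (r - g)
Spread: r - g = 0.1367 - 0.1202 = 0.0165
Substituting: PV = $2,200.00 / 0.0165
PV = $133,333.33

$133,333.33


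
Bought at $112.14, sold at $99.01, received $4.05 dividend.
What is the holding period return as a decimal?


Formula: HPR = (P1 - P0 + D) / P0
Gain: $99.01 - $112.14 + $4.05 = -$9.08
HPR = -$9.08 / $112.14 = -0.081

-0.081


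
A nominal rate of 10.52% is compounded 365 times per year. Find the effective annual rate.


Formula: EAR = (1 + r/m)^m - 1
Period rate: r/m = 0.1052 / 365 = 0.000288
Compounding: (1 + 0.000288)^365 = 1.110916
EAR = 1.110916 - 1 = 0.110916

0.110916


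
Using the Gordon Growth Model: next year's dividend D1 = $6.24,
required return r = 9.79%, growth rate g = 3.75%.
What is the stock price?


Formula: P = D1 / (r - g)
Spread: r - g = 0.0979 - 0.0375 = 0.0604
Substituting: P = $6.24 / 0.0604
P = $103.31

$103.31


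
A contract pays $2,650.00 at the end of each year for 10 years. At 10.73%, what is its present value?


Formula: PV = PMT * (1 - (1+r)^(-n)) / r
Discount factor: (1 + 0.1073)^(-10) = 0.360867
Bracket: 1 - 0.360867 = 0.639133
PV = $2,650.00 * 0.639133 / 0.1073 = $15,784.74

$15,784.74


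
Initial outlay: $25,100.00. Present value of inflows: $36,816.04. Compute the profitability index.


Formula: PI = PV(cash flows) / initial investment
Substituting: PI = $36,816.04 / $25,100.00
PI = 1.4668

1.4668


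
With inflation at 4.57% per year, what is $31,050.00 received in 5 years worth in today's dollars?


Formula: Real value = nominal / (1 + inflation)^years
Price level: (1 + 0.0457)^5 = 1.250361
Real value = $31,050.00 / 1.250361 = $24,832.82

$24,832.82


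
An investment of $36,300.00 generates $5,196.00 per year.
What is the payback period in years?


Formula: Payback = investment / annual cash flow
Substituting: Payback = $36,300.00 / $5,196.00
Payback = 6.9861 years

6.9861 years


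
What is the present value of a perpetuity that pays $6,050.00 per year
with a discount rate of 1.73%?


Formula: PV = C / r
Substituting: PV = $6,050.00 / 0.0173
PV = $349,710.98

$349,710.98


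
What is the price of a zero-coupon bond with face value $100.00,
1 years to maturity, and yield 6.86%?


Formula: Price = FV / (1 + r)^n
Substituting: Price = $100.00 / (1 + 0.0686)^1
Discount factor: (1.0686)^1 = 1.0686
Price = $100.00 / 1.0686 = $93.58

$93.58


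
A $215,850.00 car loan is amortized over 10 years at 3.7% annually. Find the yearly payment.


Formula: PMT = PV * r / (1 - (1+r)^(-n))
Denominator: 1 - (1 + 0.037)^(-10) = 0.304636
Numerator: $215,850.00 * 0.037 = 7986.45
PMT = 7986.45 / 0.304636 = $26,216.40

$26,216.40


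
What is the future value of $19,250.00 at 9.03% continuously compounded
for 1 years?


Formula: FV = P * e^(r*t)
Exponent: r*t = 0.0903 * 1 = 0.0903
e^(0.0903) = 1.094503
FV = $19,250.00 * 1.094503 = $21,069.17

$21,069.17


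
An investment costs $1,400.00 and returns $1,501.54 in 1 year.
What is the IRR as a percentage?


Formula: IRR = C1/C0 - 1
Substituting: IRR = $1,501.54 / $1,400.00 - 1
Ratio: 1.072529 - 1 = 0.072529
IRR = 7.2529%

7.2529%


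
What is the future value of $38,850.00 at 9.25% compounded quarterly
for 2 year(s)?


Formula: FV = P * (1 + r/m)^(m*t)
Period rate: r/m = 0.0925 / 4 = 0.023125
Total periods: m*t = 4 * 2 = 8
Growth factor: (1 + 0.023125)^8 = 1.200686
FV = $38,850.00 * 1.200686 = $46,646.66

$46,646.66


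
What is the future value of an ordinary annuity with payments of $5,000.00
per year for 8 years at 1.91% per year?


Formula: FV = PMT * ((1+r)^n - 1) / r
Growth factor: (1 + 0.0191)^8 = 1.163414
Numerator: 1.163414 - 1 = 0.163414
FV = $5,000.00 * 0.163414 / 0.0191 = $42,778.62

$42,778.62


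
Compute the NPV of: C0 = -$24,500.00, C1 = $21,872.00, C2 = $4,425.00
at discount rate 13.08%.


Formula: NPV = C0 + C1/(1+r) + C2/(1+r)^2
Discount C1: $21,872.00 / (1 + 0.1308) = $19,342.06
Discount C2: $4,425.00 / (1 + 0.1308)^2 = $3,460.52
NPV = -$24,500.00 + $19,342.06 + $3,460.52 = -$1,697.42

-$1,697.42


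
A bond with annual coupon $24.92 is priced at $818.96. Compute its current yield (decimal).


Formula: Current yield = annual coupon / price
Substituting: CY = $24.92 / $818.96
CY = 0.030429

0.030429


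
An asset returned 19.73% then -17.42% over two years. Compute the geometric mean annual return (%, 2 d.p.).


Formula: Geometric mean = ((1+r1)*(1+r2))^(1/2) - 1
Product: (1 + 0.1973) * (1 + -0.1742) = 1.1973 * 0.8258 = 0.98873
Square root: 0.98873^0.5 = 0.994349
Geometric mean = 0.994349 - 1 = -0.005651
As percentage: -0.57%

-0.57%


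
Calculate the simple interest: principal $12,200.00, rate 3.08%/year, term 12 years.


Formula: I = P * r * t
Substituting: I = $12,200.00 * 0.0308 * 12
Step: I = $12,200.00 * 0.3696
I = $4,509.12

$4,509.12


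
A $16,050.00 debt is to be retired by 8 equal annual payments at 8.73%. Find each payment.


Formula: PMT = PV * r / (1 - (1+r)^(-n))
Denominator: 1 - (1 + 0.0873)^(-8) = 0.488077
Numerator: $16,050.00 * 0.0873 = 1401.165
PMT = 1401.165 / 0.488077 = $2,870.79

$2,870.79


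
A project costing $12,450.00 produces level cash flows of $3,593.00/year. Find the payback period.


Formula: Payback = investment / annual cash flow
Substituting: Payback = $12,450.00 / $3,593.00
Payback = 3.4651 years

3.4651 years


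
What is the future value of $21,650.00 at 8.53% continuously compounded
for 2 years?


Formula: FV = P * e^(r*t)
Exponent: r*t = 0.0853 * 2 = 0.1706
e^(0.1706) = 1.186016
FV = $21,650.00 * 1.186016 = $25,677.25

$25,677.25


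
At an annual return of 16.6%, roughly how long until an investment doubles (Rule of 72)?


Formula: Years ≈ 72 / r
Substituting: Years ≈ 72 / 16.6
Years ≈ 4.3

4.3 years


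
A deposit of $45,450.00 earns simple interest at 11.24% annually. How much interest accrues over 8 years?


Formula: I = P * r * t
Substituting: I = $45,450.00 * 0.1124 * 8
Step: I = $45,450.00 * 0.8992
I = $40,868.64

$40,868.64


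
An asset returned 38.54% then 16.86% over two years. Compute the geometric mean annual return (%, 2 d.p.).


Formula: Geometric mean = ((1+r1)*(1+r2))^(1/2) - 1
Product: (1 + 0.3854) * (1 + 0.1686) = 1.3854 * 1.1686 = 1.618978
Square root: 1.618978^0.5 = 1.272391
Geometric mean = 1.272391 - 1 = 0.272391
As percentage: 27.24%

27.24%


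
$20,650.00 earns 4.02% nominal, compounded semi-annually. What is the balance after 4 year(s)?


Formula: FV = P * (1 + r/m)^(m*t)
Period rate: r/m = 0.0402 / 2 = 0.0201
Total periods: m*t = 2 * 4 = 8
Growth factor: (1 + 0.0201)^8 = 1.172579
FV = $20,650.00 * 1.172579 = $24,213.75

$24,213.75


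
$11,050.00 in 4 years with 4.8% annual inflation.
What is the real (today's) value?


Formula: Real value = nominal / (1 + inflation)^years
Price level: (1 + 0.048)^4 = 1.206272
Real value = $11,050.00 / 1.206272 = $9,160.46

$9,160.46


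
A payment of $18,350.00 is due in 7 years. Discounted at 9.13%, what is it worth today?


Formula: PV = FV / (1 + r)^n
Substituting: PV = $18,350.00 / (1 + 0.0913)^7
Discount factor: (1.0913)^7 = 1.843355
PV = $18,350.00 / 1.843355 = $9,954.67

$9,954.67


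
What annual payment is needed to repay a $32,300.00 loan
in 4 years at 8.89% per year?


Formula: PMT = PV * r / (1 - (1+r)^(-n))
Denominator: 1 - (1 + 0.0889)^(-4) = 0.288708
Numerator: $32,300.00 * 0.0889 = 2871.47
PMT = 2871.47 / 0.288708 = $9,945.94

$9,945.94


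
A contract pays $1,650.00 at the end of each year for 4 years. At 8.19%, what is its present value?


Formula: PV = PMT * (1 - (1+r)^(-n)) / r
Discount factor: (1 + 0.0819)^(-4) = 0.72988
Bracket: 1 - 0.72988 = 0.27012
PV = $1,650.00 * 0.27012 / 0.0819 = $5,441.98

$5,441.98


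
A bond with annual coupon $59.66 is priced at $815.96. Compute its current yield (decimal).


Formula: Current yield = annual coupon / price
Substituting: CY = $59.66 / $815.96
CY = 0.073116

0.073116


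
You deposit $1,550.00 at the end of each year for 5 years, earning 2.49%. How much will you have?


Formula: FV = PMT * ((1+r)^n - 1) / r
Growth factor: (1 + 0.0249)^5 = 1.130856
Numerator: 1.130856 - 1 = 0.130856
FV = $1,550.00 * 0.130856 / 0.0249 = $8,145.68

$8,145.68


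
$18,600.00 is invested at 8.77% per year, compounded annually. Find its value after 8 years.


Formula: FV = P * (1 + r)^n
Substituting: FV = $18,600.00 * (1 + 0.0877)^8
Growth factor: (1.0877)^8 = 1.959174
FV = $18,600.00 * 1.959174 = $36,440.64

$36,440.64


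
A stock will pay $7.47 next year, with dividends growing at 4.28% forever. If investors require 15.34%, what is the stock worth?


Formula: P = D1 / (r - g)
Spread: r - g = 0.1534 - 0.0428 = 0.1106
Substituting: P = $7.47 / 0.1106
P = $67.54

$67.54


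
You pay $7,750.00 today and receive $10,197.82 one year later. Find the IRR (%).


Formula: IRR = C1/C0 - 1
Substituting: IRR = $10,197.82 / $7,750.00 - 1
Ratio: 1.315848 - 1 = 0.315848
IRR = 31.5848%

31.5848%


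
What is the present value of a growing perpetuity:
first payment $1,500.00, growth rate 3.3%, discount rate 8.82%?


Formula: PV = C / (r - g)
Spread: r - g = 0.0882 - 0.033 = 0.0552
Substituting: PV = $1,500.00 / 0.0552
PV = $27,173.91

$27,173.91


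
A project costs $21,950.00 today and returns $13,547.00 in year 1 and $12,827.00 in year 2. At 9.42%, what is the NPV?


Formula: NPV = C0 + C1/(1+r) + C2/(1+r)^2
Discount C1: $13,547.00 / (1 + 0.0942) = $12,380.73
Discount C2: $12,827.00 / (1 + 0.0942)^2 = $10,713.51
NPV = -$21,950.00 + $12,380.73 + $10,713.51 = $1,144.24

$1,144.24


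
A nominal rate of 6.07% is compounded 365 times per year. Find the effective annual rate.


Formula: EAR = (1 + r/m)^m - 1
Period rate: r/m = 0.0607 / 365 = 0.000166
Compounding: (1 + 0.000166)^365 = 1.062575
EAR = 1.062575 - 1 = 0.062575

0.062575


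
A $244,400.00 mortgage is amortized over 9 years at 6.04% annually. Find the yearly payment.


Formula: PMT = PV * r / (1 - (1+r)^(-n))
Denominator: 1 - (1 + 0.0604)^(-9) = 0.410108
Numerator: $244,400.00 * 0.0604 = 14761.76
PMT = 14761.76 / 0.410108 = $35,994.81

$35,994.81


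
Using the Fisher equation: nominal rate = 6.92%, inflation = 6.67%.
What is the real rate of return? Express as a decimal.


Formula: (1 + r_real) = (1 + r_nom) / (1 + inflation)
Substituting: (1 + r_real) = 1.0692 / 1.0667
(1 + r_real) = 1.002344
r_real = 1.002344 - 1 = 0.002344

0.002344


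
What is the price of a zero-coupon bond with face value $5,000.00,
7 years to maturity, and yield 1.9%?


Formula: Price = FV / (1 + r)^n
Substituting: Price = $5,000.00 / (1 + 0.019)^7
Discount factor: (1.019)^7 = 1.140826
Price = $5,000.00 / 1.140826 = $4,382.79

$4,382.79


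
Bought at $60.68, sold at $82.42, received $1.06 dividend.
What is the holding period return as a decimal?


Formula: HPR = (P1 - P0 + D) / P0
Gain: $82.42 - $60.68 + $1.06 = $22.80
HPR = $22.80 / $60.68 = 0.3757

0.3757


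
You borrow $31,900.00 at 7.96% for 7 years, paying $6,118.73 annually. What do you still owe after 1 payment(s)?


Formula: Balance = PV*(1+r)^k - PMT*((1+r)^k - 1)/r
Growth: (1 + 0.0796)^1 = 1.0796
Accumulated factor: ((1+r)^k - 1)/r = 1.0
Balance = $31,900.00 * 1.0796 - $6,118.73 * 1.0
Balance = $28,320.51

$28,320.51


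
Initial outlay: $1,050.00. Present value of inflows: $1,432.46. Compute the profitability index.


Formula: PI = PV(cash flows) / initial investment
Substituting: PI = $1,432.46 / $1,050.00
PI = 1.3642

1.3642


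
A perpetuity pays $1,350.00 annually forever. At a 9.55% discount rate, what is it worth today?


Formula: PV = C / r
Substituting: PV = $1,350.00 / 0.0955
PV = $14,136.13

$14,136.13


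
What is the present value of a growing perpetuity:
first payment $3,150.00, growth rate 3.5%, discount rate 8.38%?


Formula: PV = C / (r - g)
Spread: r - g = 0.0838 - 0.035 = 0.0488
Substituting: PV = $3,150.00 / 0.0488
PV = $64,549.18

$64,549.18


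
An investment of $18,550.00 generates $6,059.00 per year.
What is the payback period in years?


Formula: Payback = investment / annual cash flow
Substituting: Payback = $18,550.00 / $6,059.00
Payback = 3.0616 years

3.0616 years


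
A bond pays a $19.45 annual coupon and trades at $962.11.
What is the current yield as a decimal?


Formula: Current yield = annual coupon / price
Substituting: CY = $19.45 / $962.11
CY = 0.020216

0.020216
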